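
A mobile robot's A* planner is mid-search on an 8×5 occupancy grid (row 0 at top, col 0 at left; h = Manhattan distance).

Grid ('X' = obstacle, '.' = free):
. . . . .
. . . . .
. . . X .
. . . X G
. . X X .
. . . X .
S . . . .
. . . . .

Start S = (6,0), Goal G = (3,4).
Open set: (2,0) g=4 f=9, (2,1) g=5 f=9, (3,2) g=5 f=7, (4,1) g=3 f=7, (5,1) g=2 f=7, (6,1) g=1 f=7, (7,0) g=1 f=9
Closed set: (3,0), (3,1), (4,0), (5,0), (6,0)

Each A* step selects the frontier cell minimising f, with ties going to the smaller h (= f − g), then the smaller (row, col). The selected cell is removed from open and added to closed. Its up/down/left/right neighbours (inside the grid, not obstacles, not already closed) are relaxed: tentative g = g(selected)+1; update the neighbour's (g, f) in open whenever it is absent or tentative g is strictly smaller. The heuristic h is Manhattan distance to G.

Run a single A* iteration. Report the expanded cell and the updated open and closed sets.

step 1: expand (3,2) (f=7, h=2) → closed; open now [(2,0) g=4 f=9, (2,1) g=5 f=9, (2,2) g=6 f=9, (4,1) g=3 f=7, (5,1) g=2 f=7, (6,1) g=1 f=7, (7,0) g=1 f=9]

expanded=(3,2); open=[(2,0) g=4 f=9, (2,1) g=5 f=9, (2,2) g=6 f=9, (4,1) g=3 f=7, (5,1) g=2 f=7, (6,1) g=1 f=7, (7,0) g=1 f=9]; closed=[(3,0), (3,1), (3,2), (4,0), (5,0), (6,0)]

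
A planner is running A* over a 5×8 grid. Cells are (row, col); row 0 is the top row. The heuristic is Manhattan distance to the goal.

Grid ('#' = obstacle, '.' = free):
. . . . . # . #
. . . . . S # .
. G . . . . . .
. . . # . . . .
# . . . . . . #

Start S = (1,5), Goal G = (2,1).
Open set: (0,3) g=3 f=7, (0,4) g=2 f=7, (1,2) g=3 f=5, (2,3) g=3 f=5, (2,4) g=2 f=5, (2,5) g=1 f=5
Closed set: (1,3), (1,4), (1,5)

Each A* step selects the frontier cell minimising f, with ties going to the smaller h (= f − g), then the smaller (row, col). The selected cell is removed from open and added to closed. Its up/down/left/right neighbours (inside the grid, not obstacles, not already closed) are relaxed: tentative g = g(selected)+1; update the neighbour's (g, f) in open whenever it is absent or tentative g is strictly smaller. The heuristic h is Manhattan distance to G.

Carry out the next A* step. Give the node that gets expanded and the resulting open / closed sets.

step 1: expand (1,2) (f=5, h=2) → closed; open now [(0,2) g=4 f=7, (0,3) g=3 f=7, (0,4) g=2 f=7, (1,1) g=4 f=5, (2,2) g=4 f=5, (2,3) g=3 f=5, (2,4) g=2 f=5, (2,5) g=1 f=5]

expanded=(1,2); open=[(0,2) g=4 f=7, (0,3) g=3 f=7, (0,4) g=2 f=7, (1,1) g=4 f=5, (2,2) g=4 f=5, (2,3) g=3 f=5, (2,4) g=2 f=5, (2,5) g=1 f=5]; closed=[(1,2), (1,3), (1,4), (1,5)]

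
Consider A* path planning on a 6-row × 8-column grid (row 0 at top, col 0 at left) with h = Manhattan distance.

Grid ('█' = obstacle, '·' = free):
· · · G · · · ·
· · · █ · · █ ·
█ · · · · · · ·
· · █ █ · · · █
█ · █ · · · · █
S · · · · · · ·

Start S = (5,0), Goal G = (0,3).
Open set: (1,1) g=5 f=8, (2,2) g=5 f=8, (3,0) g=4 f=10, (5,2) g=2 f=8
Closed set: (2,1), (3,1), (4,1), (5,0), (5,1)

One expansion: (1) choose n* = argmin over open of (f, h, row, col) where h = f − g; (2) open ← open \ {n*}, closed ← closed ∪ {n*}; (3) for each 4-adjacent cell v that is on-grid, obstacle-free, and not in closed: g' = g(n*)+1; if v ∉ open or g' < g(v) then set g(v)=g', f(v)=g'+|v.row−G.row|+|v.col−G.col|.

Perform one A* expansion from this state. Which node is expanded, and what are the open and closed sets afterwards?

step 1: expand (1,1) (f=8, h=3) → closed; open now [(0,1) g=6 f=8, (1,0) g=6 f=10, (1,2) g=6 f=8, (2,2) g=5 f=8, (3,0) g=4 f=10, (5,2) g=2 f=8]

expanded=(1,1); open=[(0,1) g=6 f=8, (1,0) g=6 f=10, (1,2) g=6 f=8, (2,2) g=5 f=8, (3,0) g=4 f=10, (5,2) g=2 f=8]; closed=[(1,1), (2,1), (3,1), (4,1), (5,0), (5,1)]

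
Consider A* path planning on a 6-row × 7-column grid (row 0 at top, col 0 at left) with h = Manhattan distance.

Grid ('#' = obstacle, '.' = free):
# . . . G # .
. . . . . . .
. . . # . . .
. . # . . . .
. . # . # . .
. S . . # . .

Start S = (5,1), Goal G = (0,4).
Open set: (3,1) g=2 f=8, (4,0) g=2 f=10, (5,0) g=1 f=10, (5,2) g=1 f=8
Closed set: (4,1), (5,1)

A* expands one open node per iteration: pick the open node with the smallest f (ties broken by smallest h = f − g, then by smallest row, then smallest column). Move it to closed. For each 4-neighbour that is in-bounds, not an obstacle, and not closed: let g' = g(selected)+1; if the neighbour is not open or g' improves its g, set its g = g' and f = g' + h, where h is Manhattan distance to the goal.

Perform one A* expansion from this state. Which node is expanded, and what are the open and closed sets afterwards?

step 1: expand (3,1) (f=8, h=6) → closed; open now [(2,1) g=3 f=8, (3,0) g=3 f=10, (4,0) g=2 f=10, (5,0) g=1 f=10, (5,2) g=1 f=8]

expanded=(3,1); open=[(2,1) g=3 f=8, (3,0) g=3 f=10, (4,0) g=2 f=10, (5,0) g=1 f=10, (5,2) g=1 f=8]; closed=[(3,1), (4,1), (5,1)]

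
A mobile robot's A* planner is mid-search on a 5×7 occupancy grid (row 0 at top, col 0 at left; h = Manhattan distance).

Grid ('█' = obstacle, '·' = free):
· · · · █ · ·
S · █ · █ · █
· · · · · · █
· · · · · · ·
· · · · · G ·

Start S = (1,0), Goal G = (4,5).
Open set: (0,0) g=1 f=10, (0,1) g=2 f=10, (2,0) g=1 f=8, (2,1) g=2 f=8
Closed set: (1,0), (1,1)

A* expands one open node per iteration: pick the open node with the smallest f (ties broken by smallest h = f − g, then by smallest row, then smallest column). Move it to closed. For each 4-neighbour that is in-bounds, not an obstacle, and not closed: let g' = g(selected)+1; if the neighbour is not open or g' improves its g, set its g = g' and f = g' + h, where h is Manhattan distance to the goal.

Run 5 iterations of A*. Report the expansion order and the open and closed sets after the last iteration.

step 1: expand (2,1) (f=8, h=6) → closed; open now [(0,0) g=1 f=10, (0,1) g=2 f=10, (2,0) g=1 f=8, (2,2) g=3 f=8, (3,1) g=3 f=8]
step 2: expand (2,2) (f=8, h=5) → closed; open now [(0,0) g=1 f=10, (0,1) g=2 f=10, (2,0) g=1 f=8, (2,3) g=4 f=8, (3,1) g=3 f=8, (3,2) g=4 f=8]
step 3: expand (2,3) (f=8, h=4) → closed; open now [(0,0) g=1 f=10, (0,1) g=2 f=10, (1,3) g=5 f=10, (2,0) g=1 f=8, (2,4) g=5 f=8, (3,1) g=3 f=8, (3,2) g=4 f=8, (3,3) g=5 f=8]
step 4: expand (2,4) (f=8, h=3) → closed; open now [(0,0) g=1 f=10, (0,1) g=2 f=10, (1,3) g=5 f=10, (2,0) g=1 f=8, (2,5) g=6 f=8, (3,1) g=3 f=8, (3,2) g=4 f=8, (3,3) g=5 f=8, (3,4) g=6 f=8]
step 5: expand (2,5) (f=8, h=2) → closed; open now [(0,0) g=1 f=10, (0,1) g=2 f=10, (1,3) g=5 f=10, (1,5) g=7 f=10, (2,0) g=1 f=8, (3,1) g=3 f=8, (3,2) g=4 f=8, (3,3) g=5 f=8, (3,4) g=6 f=8, (3,5) g=7 f=8]

order=[(2,1) → (2,2) → (2,3) → (2,4) → (2,5)]; open=[(0,0) g=1 f=10, (0,1) g=2 f=10, (1,3) g=5 f=10, (1,5) g=7 f=10, (2,0) g=1 f=8, (3,1) g=3 f=8, (3,2) g=4 f=8, (3,3) g=5 f=8, (3,4) g=6 f=8, (3,5) g=7 f=8]; closed=[(1,0), (1,1), (2,1), (2,2), (2,3), (2,4), (2,5)]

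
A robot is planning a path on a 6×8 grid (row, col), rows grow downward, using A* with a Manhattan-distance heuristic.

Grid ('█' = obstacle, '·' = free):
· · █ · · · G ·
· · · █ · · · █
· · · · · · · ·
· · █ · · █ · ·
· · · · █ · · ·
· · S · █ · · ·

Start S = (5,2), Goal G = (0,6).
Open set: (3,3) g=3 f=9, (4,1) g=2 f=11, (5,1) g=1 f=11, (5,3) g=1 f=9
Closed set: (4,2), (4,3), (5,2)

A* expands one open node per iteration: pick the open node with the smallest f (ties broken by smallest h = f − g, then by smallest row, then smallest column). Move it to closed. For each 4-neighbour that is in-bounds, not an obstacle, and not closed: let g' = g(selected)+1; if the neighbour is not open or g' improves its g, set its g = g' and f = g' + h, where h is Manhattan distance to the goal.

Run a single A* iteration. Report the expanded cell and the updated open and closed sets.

expanded=(3,3); open=[(2,3) g=4 f=9, (3,4) g=4 f=9, (4,1) g=2 f=11, (5,1) g=1 f=11, (5,3) g=1 f=9]; closed=[(3,3), (4,2), (4,3), (5,2)]

step 1: expand (3,3) (f=9, h=6) → closed; open now [(2,3) g=4 f=9, (3,4) g=4 f=9, (4,1) g=2 f=11, (5,1) g=1 f=11, (5,3) g=1 f=9]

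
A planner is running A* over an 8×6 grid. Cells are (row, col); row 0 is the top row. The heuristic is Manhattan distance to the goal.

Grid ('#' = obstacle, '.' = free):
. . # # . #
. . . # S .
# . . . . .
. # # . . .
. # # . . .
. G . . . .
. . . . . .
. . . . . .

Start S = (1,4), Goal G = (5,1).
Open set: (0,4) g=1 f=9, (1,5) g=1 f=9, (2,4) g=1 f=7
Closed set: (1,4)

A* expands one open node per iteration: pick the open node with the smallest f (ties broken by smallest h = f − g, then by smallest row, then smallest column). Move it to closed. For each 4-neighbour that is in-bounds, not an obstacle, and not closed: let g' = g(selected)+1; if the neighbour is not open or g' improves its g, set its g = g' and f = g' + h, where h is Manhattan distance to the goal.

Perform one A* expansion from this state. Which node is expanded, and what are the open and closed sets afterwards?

expanded=(2,4); open=[(0,4) g=1 f=9, (1,5) g=1 f=9, (2,3) g=2 f=7, (2,5) g=2 f=9, (3,4) g=2 f=7]; closed=[(1,4), (2,4)]

step 1: expand (2,4) (f=7, h=6) → closed; open now [(0,4) g=1 f=9, (1,5) g=1 f=9, (2,3) g=2 f=7, (2,5) g=2 f=9, (3,4) g=2 f=7]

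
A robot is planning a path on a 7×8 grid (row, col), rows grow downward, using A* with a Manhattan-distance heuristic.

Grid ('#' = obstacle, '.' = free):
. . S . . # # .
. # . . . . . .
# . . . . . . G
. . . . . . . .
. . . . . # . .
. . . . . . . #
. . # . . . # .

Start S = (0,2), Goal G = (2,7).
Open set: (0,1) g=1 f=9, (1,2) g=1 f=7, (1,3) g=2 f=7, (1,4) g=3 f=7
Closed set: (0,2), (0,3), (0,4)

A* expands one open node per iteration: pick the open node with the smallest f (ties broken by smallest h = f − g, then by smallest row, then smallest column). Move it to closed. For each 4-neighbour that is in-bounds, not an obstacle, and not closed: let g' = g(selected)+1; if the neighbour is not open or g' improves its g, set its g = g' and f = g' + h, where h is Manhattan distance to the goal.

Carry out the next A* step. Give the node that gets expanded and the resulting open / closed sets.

expanded=(1,4); open=[(0,1) g=1 f=9, (1,2) g=1 f=7, (1,3) g=2 f=7, (1,5) g=4 f=7, (2,4) g=4 f=7]; closed=[(0,2), (0,3), (0,4), (1,4)]

step 1: expand (1,4) (f=7, h=4) → closed; open now [(0,1) g=1 f=9, (1,2) g=1 f=7, (1,3) g=2 f=7, (1,5) g=4 f=7, (2,4) g=4 f=7]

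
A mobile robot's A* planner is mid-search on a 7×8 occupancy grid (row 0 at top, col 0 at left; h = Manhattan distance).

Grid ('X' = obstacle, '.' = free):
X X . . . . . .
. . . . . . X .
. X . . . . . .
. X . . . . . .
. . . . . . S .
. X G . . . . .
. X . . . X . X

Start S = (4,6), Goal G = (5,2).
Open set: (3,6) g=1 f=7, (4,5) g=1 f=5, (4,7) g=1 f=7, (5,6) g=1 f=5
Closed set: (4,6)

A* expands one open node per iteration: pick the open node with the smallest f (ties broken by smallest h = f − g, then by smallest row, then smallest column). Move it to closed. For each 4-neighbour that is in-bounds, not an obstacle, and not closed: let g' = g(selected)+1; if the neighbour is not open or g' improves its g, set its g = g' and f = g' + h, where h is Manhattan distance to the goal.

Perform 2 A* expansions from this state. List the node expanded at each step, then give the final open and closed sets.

order=[(4,5) → (4,4)]; open=[(3,4) g=3 f=7, (3,5) g=2 f=7, (3,6) g=1 f=7, (4,3) g=3 f=5, (4,7) g=1 f=7, (5,4) g=3 f=5, (5,5) g=2 f=5, (5,6) g=1 f=5]; closed=[(4,4), (4,5), (4,6)]

step 1: expand (4,5) (f=5, h=4) → closed; open now [(3,5) g=2 f=7, (3,6) g=1 f=7, (4,4) g=2 f=5, (4,7) g=1 f=7, (5,5) g=2 f=5, (5,6) g=1 f=5]
step 2: expand (4,4) (f=5, h=3) → closed; open now [(3,4) g=3 f=7, (3,5) g=2 f=7, (3,6) g=1 f=7, (4,3) g=3 f=5, (4,7) g=1 f=7, (5,4) g=3 f=5, (5,5) g=2 f=5, (5,6) g=1 f=5]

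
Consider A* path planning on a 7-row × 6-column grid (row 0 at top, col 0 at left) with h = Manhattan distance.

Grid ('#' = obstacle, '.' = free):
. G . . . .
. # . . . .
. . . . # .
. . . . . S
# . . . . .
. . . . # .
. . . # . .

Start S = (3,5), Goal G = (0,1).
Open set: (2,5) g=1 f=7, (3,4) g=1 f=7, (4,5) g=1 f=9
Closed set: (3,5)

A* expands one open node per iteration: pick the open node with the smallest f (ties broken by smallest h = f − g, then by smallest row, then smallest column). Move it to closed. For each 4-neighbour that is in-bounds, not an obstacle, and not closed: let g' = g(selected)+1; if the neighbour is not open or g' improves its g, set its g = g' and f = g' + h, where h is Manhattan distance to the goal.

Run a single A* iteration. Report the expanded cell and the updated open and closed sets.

step 1: expand (2,5) (f=7, h=6) → closed; open now [(1,5) g=2 f=7, (3,4) g=1 f=7, (4,5) g=1 f=9]

expanded=(2,5); open=[(1,5) g=2 f=7, (3,4) g=1 f=7, (4,5) g=1 f=9]; closed=[(2,5), (3,5)]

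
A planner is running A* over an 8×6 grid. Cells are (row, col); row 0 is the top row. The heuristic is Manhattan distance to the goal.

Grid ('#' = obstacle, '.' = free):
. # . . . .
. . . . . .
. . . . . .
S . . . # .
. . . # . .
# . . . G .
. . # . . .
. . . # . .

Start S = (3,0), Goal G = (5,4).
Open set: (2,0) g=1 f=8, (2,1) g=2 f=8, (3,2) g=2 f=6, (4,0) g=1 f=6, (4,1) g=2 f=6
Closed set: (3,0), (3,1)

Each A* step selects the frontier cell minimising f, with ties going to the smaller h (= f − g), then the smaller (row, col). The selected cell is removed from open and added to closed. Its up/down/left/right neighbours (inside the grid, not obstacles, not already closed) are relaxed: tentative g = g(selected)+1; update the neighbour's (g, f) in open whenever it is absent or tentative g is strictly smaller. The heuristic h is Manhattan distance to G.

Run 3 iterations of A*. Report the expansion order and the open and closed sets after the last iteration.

order=[(3,2) → (3,3) → (4,2)]; open=[(2,0) g=1 f=8, (2,1) g=2 f=8, (2,2) g=3 f=8, (2,3) g=4 f=8, (4,0) g=1 f=6, (4,1) g=2 f=6, (5,2) g=4 f=6]; closed=[(3,0), (3,1), (3,2), (3,3), (4,2)]

step 1: expand (3,2) (f=6, h=4) → closed; open now [(2,0) g=1 f=8, (2,1) g=2 f=8, (2,2) g=3 f=8, (3,3) g=3 f=6, (4,0) g=1 f=6, (4,1) g=2 f=6, (4,2) g=3 f=6]
step 2: expand (3,3) (f=6, h=3) → closed; open now [(2,0) g=1 f=8, (2,1) g=2 f=8, (2,2) g=3 f=8, (2,3) g=4 f=8, (4,0) g=1 f=6, (4,1) g=2 f=6, (4,2) g=3 f=6]
step 3: expand (4,2) (f=6, h=3) → closed; open now [(2,0) g=1 f=8, (2,1) g=2 f=8, (2,2) g=3 f=8, (2,3) g=4 f=8, (4,0) g=1 f=6, (4,1) g=2 f=6, (5,2) g=4 f=6]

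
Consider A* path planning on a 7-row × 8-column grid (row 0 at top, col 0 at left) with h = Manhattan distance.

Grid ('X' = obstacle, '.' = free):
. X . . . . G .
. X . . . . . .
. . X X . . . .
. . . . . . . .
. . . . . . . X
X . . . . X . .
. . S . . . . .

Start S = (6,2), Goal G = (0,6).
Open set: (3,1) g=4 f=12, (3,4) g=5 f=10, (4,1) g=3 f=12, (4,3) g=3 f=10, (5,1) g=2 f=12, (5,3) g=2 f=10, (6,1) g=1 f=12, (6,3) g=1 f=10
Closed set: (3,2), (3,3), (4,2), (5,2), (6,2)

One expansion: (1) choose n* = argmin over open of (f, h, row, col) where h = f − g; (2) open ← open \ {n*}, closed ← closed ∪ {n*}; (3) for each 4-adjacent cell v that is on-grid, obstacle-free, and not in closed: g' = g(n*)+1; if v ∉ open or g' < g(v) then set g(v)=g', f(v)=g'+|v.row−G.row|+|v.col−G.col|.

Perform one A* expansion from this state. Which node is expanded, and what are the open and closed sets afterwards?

step 1: expand (3,4) (f=10, h=5) → closed; open now [(2,4) g=6 f=10, (3,1) g=4 f=12, (3,5) g=6 f=10, (4,1) g=3 f=12, (4,3) g=3 f=10, (4,4) g=6 f=12, (5,1) g=2 f=12, (5,3) g=2 f=10, (6,1) g=1 f=12, (6,3) g=1 f=10]

expanded=(3,4); open=[(2,4) g=6 f=10, (3,1) g=4 f=12, (3,5) g=6 f=10, (4,1) g=3 f=12, (4,3) g=3 f=10, (4,4) g=6 f=12, (5,1) g=2 f=12, (5,3) g=2 f=10, (6,1) g=1 f=12, (6,3) g=1 f=10]; closed=[(3,2), (3,3), (3,4), (4,2), (5,2), (6,2)]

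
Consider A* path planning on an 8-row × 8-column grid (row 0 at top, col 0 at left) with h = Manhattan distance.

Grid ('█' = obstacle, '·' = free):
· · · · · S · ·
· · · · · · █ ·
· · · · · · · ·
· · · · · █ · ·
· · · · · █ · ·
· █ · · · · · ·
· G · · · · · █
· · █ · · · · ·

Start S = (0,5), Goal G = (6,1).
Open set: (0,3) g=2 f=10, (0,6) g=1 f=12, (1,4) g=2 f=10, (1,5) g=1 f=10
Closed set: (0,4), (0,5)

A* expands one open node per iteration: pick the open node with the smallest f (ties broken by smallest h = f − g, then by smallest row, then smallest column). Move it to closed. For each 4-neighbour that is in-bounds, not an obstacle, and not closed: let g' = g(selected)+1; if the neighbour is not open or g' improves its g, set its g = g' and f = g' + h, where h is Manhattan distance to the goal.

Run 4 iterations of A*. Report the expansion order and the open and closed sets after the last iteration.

order=[(0,3) → (0,2) → (0,1) → (1,1)]; open=[(0,0) g=5 f=12, (0,6) g=1 f=12, (1,0) g=6 f=12, (1,2) g=4 f=10, (1,3) g=3 f=10, (1,4) g=2 f=10, (1,5) g=1 f=10, (2,1) g=6 f=10]; closed=[(0,1), (0,2), (0,3), (0,4), (0,5), (1,1)]

step 1: expand (0,3) (f=10, h=8) → closed; open now [(0,2) g=3 f=10, (0,6) g=1 f=12, (1,3) g=3 f=10, (1,4) g=2 f=10, (1,5) g=1 f=10]
step 2: expand (0,2) (f=10, h=7) → closed; open now [(0,1) g=4 f=10, (0,6) g=1 f=12, (1,2) g=4 f=10, (1,3) g=3 f=10, (1,4) g=2 f=10, (1,5) g=1 f=10]
step 3: expand (0,1) (f=10, h=6) → closed; open now [(0,0) g=5 f=12, (0,6) g=1 f=12, (1,1) g=5 f=10, (1,2) g=4 f=10, (1,3) g=3 f=10, (1,4) g=2 f=10, (1,5) g=1 f=10]
step 4: expand (1,1) (f=10, h=5) → closed; open now [(0,0) g=5 f=12, (0,6) g=1 f=12, (1,0) g=6 f=12, (1,2) g=4 f=10, (1,3) g=3 f=10, (1,4) g=2 f=10, (1,5) g=1 f=10, (2,1) g=6 f=10]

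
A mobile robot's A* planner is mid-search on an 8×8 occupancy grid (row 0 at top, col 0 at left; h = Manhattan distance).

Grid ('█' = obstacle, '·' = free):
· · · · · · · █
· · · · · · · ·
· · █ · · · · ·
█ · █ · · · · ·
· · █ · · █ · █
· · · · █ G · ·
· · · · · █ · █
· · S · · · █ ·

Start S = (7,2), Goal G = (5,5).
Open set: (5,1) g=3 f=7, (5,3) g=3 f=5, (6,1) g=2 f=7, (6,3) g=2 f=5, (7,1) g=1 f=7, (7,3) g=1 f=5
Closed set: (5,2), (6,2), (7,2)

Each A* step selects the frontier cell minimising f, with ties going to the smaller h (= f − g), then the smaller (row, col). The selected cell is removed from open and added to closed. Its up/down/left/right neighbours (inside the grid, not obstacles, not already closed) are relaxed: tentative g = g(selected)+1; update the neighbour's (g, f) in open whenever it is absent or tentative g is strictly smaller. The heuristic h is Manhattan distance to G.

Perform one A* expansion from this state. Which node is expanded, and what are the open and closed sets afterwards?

expanded=(5,3); open=[(4,3) g=4 f=7, (5,1) g=3 f=7, (6,1) g=2 f=7, (6,3) g=2 f=5, (7,1) g=1 f=7, (7,3) g=1 f=5]; closed=[(5,2), (5,3), (6,2), (7,2)]

step 1: expand (5,3) (f=5, h=2) → closed; open now [(4,3) g=4 f=7, (5,1) g=3 f=7, (6,1) g=2 f=7, (6,3) g=2 f=5, (7,1) g=1 f=7, (7,3) g=1 f=5]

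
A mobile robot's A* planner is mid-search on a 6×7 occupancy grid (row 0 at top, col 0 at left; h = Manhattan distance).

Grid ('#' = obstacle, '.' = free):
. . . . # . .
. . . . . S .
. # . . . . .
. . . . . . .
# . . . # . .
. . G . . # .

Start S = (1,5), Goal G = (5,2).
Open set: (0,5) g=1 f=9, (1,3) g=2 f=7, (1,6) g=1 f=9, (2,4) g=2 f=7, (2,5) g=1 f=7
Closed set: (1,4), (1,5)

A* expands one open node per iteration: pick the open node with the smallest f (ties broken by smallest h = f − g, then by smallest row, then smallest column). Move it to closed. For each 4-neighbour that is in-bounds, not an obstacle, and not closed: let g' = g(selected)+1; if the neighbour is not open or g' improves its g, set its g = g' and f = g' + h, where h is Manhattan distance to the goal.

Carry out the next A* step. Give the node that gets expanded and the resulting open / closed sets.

expanded=(1,3); open=[(0,3) g=3 f=9, (0,5) g=1 f=9, (1,2) g=3 f=7, (1,6) g=1 f=9, (2,3) g=3 f=7, (2,4) g=2 f=7, (2,5) g=1 f=7]; closed=[(1,3), (1,4), (1,5)]

step 1: expand (1,3) (f=7, h=5) → closed; open now [(0,3) g=3 f=9, (0,5) g=1 f=9, (1,2) g=3 f=7, (1,6) g=1 f=9, (2,3) g=3 f=7, (2,4) g=2 f=7, (2,5) g=1 f=7]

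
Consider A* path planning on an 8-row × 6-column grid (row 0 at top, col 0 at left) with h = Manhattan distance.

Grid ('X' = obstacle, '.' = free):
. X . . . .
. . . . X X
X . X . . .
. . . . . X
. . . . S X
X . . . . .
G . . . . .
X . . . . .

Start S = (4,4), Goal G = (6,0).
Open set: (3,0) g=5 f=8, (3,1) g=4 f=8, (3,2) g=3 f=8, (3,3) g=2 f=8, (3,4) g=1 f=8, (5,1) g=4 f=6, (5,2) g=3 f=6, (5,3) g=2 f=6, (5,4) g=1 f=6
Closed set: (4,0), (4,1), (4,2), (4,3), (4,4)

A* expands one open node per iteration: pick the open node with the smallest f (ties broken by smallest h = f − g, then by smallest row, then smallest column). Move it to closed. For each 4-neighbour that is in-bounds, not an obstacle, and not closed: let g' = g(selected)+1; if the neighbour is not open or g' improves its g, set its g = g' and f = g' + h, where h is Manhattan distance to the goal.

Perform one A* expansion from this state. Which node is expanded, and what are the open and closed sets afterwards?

expanded=(5,1); open=[(3,0) g=5 f=8, (3,1) g=4 f=8, (3,2) g=3 f=8, (3,3) g=2 f=8, (3,4) g=1 f=8, (5,2) g=3 f=6, (5,3) g=2 f=6, (5,4) g=1 f=6, (6,1) g=5 f=6]; closed=[(4,0), (4,1), (4,2), (4,3), (4,4), (5,1)]

step 1: expand (5,1) (f=6, h=2) → closed; open now [(3,0) g=5 f=8, (3,1) g=4 f=8, (3,2) g=3 f=8, (3,3) g=2 f=8, (3,4) g=1 f=8, (5,2) g=3 f=6, (5,3) g=2 f=6, (5,4) g=1 f=6, (6,1) g=5 f=6]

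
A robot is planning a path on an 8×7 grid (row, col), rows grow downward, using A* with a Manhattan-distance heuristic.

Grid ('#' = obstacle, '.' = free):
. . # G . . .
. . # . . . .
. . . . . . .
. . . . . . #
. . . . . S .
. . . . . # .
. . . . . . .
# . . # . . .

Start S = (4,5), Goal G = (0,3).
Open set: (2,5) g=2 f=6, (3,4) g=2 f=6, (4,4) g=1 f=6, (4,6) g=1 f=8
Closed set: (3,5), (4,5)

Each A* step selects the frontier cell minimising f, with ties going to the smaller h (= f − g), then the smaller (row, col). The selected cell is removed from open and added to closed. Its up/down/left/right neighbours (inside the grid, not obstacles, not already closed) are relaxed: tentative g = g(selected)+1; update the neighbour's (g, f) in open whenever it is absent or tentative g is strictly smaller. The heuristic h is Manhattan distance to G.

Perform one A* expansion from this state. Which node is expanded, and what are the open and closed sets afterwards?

step 1: expand (2,5) (f=6, h=4) → closed; open now [(1,5) g=3 f=6, (2,4) g=3 f=6, (2,6) g=3 f=8, (3,4) g=2 f=6, (4,4) g=1 f=6, (4,6) g=1 f=8]

expanded=(2,5); open=[(1,5) g=3 f=6, (2,4) g=3 f=6, (2,6) g=3 f=8, (3,4) g=2 f=6, (4,4) g=1 f=6, (4,6) g=1 f=8]; closed=[(2,5), (3,5), (4,5)]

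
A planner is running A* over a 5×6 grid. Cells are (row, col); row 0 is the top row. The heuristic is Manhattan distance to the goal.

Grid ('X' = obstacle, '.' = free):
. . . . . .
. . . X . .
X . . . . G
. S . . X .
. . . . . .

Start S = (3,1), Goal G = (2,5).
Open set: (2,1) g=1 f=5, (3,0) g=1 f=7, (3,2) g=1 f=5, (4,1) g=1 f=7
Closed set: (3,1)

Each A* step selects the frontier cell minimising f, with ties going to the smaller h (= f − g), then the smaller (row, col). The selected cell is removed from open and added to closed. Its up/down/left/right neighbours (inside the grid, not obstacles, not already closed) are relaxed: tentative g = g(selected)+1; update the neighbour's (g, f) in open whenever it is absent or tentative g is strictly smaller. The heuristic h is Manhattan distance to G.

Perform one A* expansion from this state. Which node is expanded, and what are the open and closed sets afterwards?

step 1: expand (2,1) (f=5, h=4) → closed; open now [(1,1) g=2 f=7, (2,2) g=2 f=5, (3,0) g=1 f=7, (3,2) g=1 f=5, (4,1) g=1 f=7]

expanded=(2,1); open=[(1,1) g=2 f=7, (2,2) g=2 f=5, (3,0) g=1 f=7, (3,2) g=1 f=5, (4,1) g=1 f=7]; closed=[(2,1), (3,1)]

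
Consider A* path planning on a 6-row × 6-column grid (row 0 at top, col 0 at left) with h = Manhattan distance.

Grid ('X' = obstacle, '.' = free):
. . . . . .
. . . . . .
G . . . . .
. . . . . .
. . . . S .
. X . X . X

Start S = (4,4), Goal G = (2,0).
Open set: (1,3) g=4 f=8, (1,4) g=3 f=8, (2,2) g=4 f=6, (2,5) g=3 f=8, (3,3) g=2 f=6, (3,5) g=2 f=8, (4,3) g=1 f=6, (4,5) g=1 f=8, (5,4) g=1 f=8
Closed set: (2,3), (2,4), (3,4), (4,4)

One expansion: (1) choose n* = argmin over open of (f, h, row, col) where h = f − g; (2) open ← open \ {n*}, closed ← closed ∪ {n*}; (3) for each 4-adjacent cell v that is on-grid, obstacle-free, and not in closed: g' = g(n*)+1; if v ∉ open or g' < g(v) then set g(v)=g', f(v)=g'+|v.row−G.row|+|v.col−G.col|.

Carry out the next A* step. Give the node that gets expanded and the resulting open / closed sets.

expanded=(2,2); open=[(1,2) g=5 f=8, (1,3) g=4 f=8, (1,4) g=3 f=8, (2,1) g=5 f=6, (2,5) g=3 f=8, (3,2) g=5 f=8, (3,3) g=2 f=6, (3,5) g=2 f=8, (4,3) g=1 f=6, (4,5) g=1 f=8, (5,4) g=1 f=8]; closed=[(2,2), (2,3), (2,4), (3,4), (4,4)]

step 1: expand (2,2) (f=6, h=2) → closed; open now [(1,2) g=5 f=8, (1,3) g=4 f=8, (1,4) g=3 f=8, (2,1) g=5 f=6, (2,5) g=3 f=8, (3,2) g=5 f=8, (3,3) g=2 f=6, (3,5) g=2 f=8, (4,3) g=1 f=6, (4,5) g=1 f=8, (5,4) g=1 f=8]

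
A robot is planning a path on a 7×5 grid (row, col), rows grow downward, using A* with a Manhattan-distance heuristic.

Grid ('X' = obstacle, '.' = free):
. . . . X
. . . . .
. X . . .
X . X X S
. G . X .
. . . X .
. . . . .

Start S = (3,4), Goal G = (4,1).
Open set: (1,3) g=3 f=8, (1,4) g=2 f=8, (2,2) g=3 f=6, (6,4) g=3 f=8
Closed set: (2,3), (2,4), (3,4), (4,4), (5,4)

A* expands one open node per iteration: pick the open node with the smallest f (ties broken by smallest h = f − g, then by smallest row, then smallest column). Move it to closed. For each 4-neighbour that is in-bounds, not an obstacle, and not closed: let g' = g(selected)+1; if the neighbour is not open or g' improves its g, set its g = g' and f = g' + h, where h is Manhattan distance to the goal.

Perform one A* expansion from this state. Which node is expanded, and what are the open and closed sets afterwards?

step 1: expand (2,2) (f=6, h=3) → closed; open now [(1,2) g=4 f=8, (1,3) g=3 f=8, (1,4) g=2 f=8, (6,4) g=3 f=8]

expanded=(2,2); open=[(1,2) g=4 f=8, (1,3) g=3 f=8, (1,4) g=2 f=8, (6,4) g=3 f=8]; closed=[(2,2), (2,3), (2,4), (3,4), (4,4), (5,4)]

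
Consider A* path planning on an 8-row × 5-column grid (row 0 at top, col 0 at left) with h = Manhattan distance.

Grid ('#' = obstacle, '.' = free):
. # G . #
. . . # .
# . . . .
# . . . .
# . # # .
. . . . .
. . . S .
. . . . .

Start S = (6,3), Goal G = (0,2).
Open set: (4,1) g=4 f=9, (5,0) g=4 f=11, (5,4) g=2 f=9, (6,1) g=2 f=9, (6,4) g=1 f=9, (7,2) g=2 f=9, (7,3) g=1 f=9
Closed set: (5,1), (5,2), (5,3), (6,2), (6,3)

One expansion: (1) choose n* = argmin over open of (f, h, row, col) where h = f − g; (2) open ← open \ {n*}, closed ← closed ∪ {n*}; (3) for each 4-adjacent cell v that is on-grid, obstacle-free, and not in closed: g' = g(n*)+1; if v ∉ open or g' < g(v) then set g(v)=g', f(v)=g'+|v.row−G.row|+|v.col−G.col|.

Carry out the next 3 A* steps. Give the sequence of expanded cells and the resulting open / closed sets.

step 1: expand (4,1) (f=9, h=5) → closed; open now [(3,1) g=5 f=9, (5,0) g=4 f=11, (5,4) g=2 f=9, (6,1) g=2 f=9, (6,4) g=1 f=9, (7,2) g=2 f=9, (7,3) g=1 f=9]
step 2: expand (3,1) (f=9, h=4) → closed; open now [(2,1) g=6 f=9, (3,2) g=6 f=9, (5,0) g=4 f=11, (5,4) g=2 f=9, (6,1) g=2 f=9, (6,4) g=1 f=9, (7,2) g=2 f=9, (7,3) g=1 f=9]
step 3: expand (2,1) (f=9, h=3) → closed; open now [(1,1) g=7 f=9, (2,2) g=7 f=9, (3,2) g=6 f=9, (5,0) g=4 f=11, (5,4) g=2 f=9, (6,1) g=2 f=9, (6,4) g=1 f=9, (7,2) g=2 f=9, (7,3) g=1 f=9]

order=[(4,1) → (3,1) → (2,1)]; open=[(1,1) g=7 f=9, (2,2) g=7 f=9, (3,2) g=6 f=9, (5,0) g=4 f=11, (5,4) g=2 f=9, (6,1) g=2 f=9, (6,4) g=1 f=9, (7,2) g=2 f=9, (7,3) g=1 f=9]; closed=[(2,1), (3,1), (4,1), (5,1), (5,2), (5,3), (6,2), (6,3)]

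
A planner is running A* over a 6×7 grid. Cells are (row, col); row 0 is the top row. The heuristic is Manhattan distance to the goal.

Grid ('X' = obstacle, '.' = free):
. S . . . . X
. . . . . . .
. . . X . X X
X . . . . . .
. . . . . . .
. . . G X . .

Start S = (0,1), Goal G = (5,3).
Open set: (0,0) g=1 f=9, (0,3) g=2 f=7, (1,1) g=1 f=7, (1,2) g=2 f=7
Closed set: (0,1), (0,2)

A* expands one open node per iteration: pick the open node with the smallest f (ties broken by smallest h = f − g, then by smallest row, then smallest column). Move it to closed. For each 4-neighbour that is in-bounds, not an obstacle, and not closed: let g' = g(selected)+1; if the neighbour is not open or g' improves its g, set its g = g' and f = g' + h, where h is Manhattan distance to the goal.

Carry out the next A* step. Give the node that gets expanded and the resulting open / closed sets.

step 1: expand (0,3) (f=7, h=5) → closed; open now [(0,0) g=1 f=9, (0,4) g=3 f=9, (1,1) g=1 f=7, (1,2) g=2 f=7, (1,3) g=3 f=7]

expanded=(0,3); open=[(0,0) g=1 f=9, (0,4) g=3 f=9, (1,1) g=1 f=7, (1,2) g=2 f=7, (1,3) g=3 f=7]; closed=[(0,1), (0,2), (0,3)]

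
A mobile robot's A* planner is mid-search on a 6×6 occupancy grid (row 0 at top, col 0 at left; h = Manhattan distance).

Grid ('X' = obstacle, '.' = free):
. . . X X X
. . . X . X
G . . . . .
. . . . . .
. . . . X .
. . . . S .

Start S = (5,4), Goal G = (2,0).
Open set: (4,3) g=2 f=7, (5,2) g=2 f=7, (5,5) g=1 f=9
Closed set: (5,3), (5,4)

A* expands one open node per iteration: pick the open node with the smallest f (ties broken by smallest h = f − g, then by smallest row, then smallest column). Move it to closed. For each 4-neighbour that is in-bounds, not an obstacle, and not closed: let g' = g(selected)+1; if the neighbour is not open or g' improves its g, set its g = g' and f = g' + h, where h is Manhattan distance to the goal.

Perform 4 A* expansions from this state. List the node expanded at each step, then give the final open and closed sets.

order=[(4,3) → (3,3) → (2,3) → (2,2)]; open=[(1,2) g=6 f=9, (2,1) g=6 f=7, (2,4) g=5 f=9, (3,2) g=4 f=7, (3,4) g=4 f=9, (4,2) g=3 f=7, (5,2) g=2 f=7, (5,5) g=1 f=9]; closed=[(2,2), (2,3), (3,3), (4,3), (5,3), (5,4)]

step 1: expand (4,3) (f=7, h=5) → closed; open now [(3,3) g=3 f=7, (4,2) g=3 f=7, (5,2) g=2 f=7, (5,5) g=1 f=9]
step 2: expand (3,3) (f=7, h=4) → closed; open now [(2,3) g=4 f=7, (3,2) g=4 f=7, (3,4) g=4 f=9, (4,2) g=3 f=7, (5,2) g=2 f=7, (5,5) g=1 f=9]
step 3: expand (2,3) (f=7, h=3) → closed; open now [(2,2) g=5 f=7, (2,4) g=5 f=9, (3,2) g=4 f=7, (3,4) g=4 f=9, (4,2) g=3 f=7, (5,2) g=2 f=7, (5,5) g=1 f=9]
step 4: expand (2,2) (f=7, h=2) → closed; open now [(1,2) g=6 f=9, (2,1) g=6 f=7, (2,4) g=5 f=9, (3,2) g=4 f=7, (3,4) g=4 f=9, (4,2) g=3 f=7, (5,2) g=2 f=7, (5,5) g=1 f=9]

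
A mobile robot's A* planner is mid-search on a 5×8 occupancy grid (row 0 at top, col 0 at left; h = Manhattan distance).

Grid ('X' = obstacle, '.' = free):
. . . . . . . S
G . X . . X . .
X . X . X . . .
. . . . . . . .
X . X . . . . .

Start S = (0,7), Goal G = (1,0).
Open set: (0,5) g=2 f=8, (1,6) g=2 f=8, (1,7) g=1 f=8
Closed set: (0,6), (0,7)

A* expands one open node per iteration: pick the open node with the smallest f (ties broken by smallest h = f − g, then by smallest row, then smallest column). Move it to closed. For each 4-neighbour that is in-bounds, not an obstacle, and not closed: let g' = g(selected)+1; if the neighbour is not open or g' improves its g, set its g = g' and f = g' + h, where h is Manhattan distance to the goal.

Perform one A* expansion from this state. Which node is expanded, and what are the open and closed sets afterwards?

step 1: expand (0,5) (f=8, h=6) → closed; open now [(0,4) g=3 f=8, (1,6) g=2 f=8, (1,7) g=1 f=8]

expanded=(0,5); open=[(0,4) g=3 f=8, (1,6) g=2 f=8, (1,7) g=1 f=8]; closed=[(0,5), (0,6), (0,7)]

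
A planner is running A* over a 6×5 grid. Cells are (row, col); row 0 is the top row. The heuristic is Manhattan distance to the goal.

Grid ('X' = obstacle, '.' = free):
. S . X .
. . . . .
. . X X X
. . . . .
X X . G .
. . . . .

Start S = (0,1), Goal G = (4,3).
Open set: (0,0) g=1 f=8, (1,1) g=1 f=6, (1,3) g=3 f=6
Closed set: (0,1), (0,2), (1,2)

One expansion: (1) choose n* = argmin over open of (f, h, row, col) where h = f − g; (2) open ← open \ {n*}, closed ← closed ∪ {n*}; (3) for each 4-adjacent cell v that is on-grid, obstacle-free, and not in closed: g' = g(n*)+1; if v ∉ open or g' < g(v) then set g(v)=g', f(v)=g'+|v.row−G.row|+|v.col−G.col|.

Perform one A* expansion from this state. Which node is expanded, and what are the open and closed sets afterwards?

step 1: expand (1,3) (f=6, h=3) → closed; open now [(0,0) g=1 f=8, (1,1) g=1 f=6, (1,4) g=4 f=8]

expanded=(1,3); open=[(0,0) g=1 f=8, (1,1) g=1 f=6, (1,4) g=4 f=8]; closed=[(0,1), (0,2), (1,2), (1,3)]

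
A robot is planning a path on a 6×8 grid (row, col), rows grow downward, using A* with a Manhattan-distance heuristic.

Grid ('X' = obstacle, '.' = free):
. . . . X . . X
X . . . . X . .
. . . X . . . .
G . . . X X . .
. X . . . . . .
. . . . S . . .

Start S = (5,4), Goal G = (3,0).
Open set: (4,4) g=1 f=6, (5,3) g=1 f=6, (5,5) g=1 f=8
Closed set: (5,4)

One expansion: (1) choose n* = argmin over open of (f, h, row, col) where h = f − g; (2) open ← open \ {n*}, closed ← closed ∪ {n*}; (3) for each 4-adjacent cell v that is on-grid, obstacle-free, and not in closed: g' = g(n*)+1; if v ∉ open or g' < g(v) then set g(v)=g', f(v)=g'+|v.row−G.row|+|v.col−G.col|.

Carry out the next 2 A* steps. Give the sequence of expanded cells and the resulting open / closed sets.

order=[(4,4) → (4,3)]; open=[(3,3) g=3 f=6, (4,2) g=3 f=6, (4,5) g=2 f=8, (5,3) g=1 f=6, (5,5) g=1 f=8]; closed=[(4,3), (4,4), (5,4)]

step 1: expand (4,4) (f=6, h=5) → closed; open now [(4,3) g=2 f=6, (4,5) g=2 f=8, (5,3) g=1 f=6, (5,5) g=1 f=8]
step 2: expand (4,3) (f=6, h=4) → closed; open now [(3,3) g=3 f=6, (4,2) g=3 f=6, (4,5) g=2 f=8, (5,3) g=1 f=6, (5,5) g=1 f=8]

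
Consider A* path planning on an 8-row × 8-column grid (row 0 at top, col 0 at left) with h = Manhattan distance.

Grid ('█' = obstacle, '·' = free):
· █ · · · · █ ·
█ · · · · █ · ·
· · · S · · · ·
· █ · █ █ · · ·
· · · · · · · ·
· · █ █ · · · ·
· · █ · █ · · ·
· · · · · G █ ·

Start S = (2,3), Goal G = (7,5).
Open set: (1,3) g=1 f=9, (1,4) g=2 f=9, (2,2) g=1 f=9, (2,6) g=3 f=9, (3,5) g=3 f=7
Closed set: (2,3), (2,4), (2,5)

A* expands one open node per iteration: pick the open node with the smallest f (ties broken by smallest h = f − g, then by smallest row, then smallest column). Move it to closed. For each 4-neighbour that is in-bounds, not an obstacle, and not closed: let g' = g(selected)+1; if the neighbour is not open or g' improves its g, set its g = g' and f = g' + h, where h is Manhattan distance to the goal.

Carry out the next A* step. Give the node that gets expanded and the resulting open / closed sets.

step 1: expand (3,5) (f=7, h=4) → closed; open now [(1,3) g=1 f=9, (1,4) g=2 f=9, (2,2) g=1 f=9, (2,6) g=3 f=9, (3,6) g=4 f=9, (4,5) g=4 f=7]

expanded=(3,5); open=[(1,3) g=1 f=9, (1,4) g=2 f=9, (2,2) g=1 f=9, (2,6) g=3 f=9, (3,6) g=4 f=9, (4,5) g=4 f=7]; closed=[(2,3), (2,4), (2,5), (3,5)]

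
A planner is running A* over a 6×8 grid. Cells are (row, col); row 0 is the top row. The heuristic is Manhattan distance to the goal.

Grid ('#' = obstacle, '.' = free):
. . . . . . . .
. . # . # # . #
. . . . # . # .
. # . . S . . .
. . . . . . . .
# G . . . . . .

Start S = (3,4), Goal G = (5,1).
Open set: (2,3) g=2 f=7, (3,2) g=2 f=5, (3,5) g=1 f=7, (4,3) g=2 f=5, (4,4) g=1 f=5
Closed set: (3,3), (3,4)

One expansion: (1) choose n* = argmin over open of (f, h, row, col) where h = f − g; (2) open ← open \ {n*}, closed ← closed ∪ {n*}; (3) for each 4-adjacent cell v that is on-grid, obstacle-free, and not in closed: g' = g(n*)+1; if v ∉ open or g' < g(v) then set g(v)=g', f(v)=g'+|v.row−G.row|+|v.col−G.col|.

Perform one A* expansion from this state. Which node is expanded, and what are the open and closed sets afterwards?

step 1: expand (3,2) (f=5, h=3) → closed; open now [(2,2) g=3 f=7, (2,3) g=2 f=7, (3,5) g=1 f=7, (4,2) g=3 f=5, (4,3) g=2 f=5, (4,4) g=1 f=5]

expanded=(3,2); open=[(2,2) g=3 f=7, (2,3) g=2 f=7, (3,5) g=1 f=7, (4,2) g=3 f=5, (4,3) g=2 f=5, (4,4) g=1 f=5]; closed=[(3,2), (3,3), (3,4)]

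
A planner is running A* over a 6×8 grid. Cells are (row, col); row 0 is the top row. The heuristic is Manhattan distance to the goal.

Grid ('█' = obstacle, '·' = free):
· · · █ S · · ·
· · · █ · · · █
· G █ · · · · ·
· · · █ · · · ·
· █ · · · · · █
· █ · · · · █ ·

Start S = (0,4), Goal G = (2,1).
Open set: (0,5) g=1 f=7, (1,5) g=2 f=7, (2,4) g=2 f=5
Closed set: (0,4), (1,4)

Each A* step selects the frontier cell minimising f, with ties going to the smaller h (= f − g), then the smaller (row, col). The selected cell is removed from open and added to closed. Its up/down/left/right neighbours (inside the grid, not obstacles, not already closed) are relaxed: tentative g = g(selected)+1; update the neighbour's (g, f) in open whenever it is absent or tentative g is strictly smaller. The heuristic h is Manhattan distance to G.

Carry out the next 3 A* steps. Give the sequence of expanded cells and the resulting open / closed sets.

order=[(2,4) → (2,3) → (2,5)]; open=[(0,5) g=1 f=7, (1,5) g=2 f=7, (2,6) g=4 f=9, (3,4) g=3 f=7, (3,5) g=4 f=9]; closed=[(0,4), (1,4), (2,3), (2,4), (2,5)]

step 1: expand (2,4) (f=5, h=3) → closed; open now [(0,5) g=1 f=7, (1,5) g=2 f=7, (2,3) g=3 f=5, (2,5) g=3 f=7, (3,4) g=3 f=7]
step 2: expand (2,3) (f=5, h=2) → closed; open now [(0,5) g=1 f=7, (1,5) g=2 f=7, (2,5) g=3 f=7, (3,4) g=3 f=7]
step 3: expand (2,5) (f=7, h=4) → closed; open now [(0,5) g=1 f=7, (1,5) g=2 f=7, (2,6) g=4 f=9, (3,4) g=3 f=7, (3,5) g=4 f=9]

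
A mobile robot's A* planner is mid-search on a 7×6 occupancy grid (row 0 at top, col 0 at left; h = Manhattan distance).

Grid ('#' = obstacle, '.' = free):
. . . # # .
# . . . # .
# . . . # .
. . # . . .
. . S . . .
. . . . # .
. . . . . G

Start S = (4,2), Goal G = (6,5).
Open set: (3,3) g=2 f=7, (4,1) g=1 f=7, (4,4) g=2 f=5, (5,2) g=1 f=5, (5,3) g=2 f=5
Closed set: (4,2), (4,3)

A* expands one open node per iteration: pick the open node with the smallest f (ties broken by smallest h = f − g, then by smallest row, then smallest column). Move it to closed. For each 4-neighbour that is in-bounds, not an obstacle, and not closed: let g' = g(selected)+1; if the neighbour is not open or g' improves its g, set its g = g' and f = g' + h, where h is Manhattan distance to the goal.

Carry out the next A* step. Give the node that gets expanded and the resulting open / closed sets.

step 1: expand (4,4) (f=5, h=3) → closed; open now [(3,3) g=2 f=7, (3,4) g=3 f=7, (4,1) g=1 f=7, (4,5) g=3 f=5, (5,2) g=1 f=5, (5,3) g=2 f=5]

expanded=(4,4); open=[(3,3) g=2 f=7, (3,4) g=3 f=7, (4,1) g=1 f=7, (4,5) g=3 f=5, (5,2) g=1 f=5, (5,3) g=2 f=5]; closed=[(4,2), (4,3), (4,4)]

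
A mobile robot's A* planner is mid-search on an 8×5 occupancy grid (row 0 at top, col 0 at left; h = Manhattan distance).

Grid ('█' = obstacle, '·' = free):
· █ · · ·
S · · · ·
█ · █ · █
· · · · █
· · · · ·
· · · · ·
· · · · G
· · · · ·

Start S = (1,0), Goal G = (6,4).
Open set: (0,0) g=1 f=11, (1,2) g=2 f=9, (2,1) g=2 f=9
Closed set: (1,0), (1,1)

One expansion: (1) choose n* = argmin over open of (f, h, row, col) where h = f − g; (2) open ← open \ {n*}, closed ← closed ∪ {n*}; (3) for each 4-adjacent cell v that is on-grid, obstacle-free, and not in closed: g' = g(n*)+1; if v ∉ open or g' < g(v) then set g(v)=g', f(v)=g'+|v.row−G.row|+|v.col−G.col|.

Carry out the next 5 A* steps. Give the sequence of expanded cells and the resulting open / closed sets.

order=[(1,2) → (1,3) → (1,4) → (2,3) → (3,3)]; open=[(0,0) g=1 f=11, (0,2) g=3 f=11, (0,3) g=4 f=11, (0,4) g=5 f=11, (2,1) g=2 f=9, (3,2) g=6 f=11, (4,3) g=6 f=9]; closed=[(1,0), (1,1), (1,2), (1,3), (1,4), (2,3), (3,3)]

step 1: expand (1,2) (f=9, h=7) → closed; open now [(0,0) g=1 f=11, (0,2) g=3 f=11, (1,3) g=3 f=9, (2,1) g=2 f=9]
step 2: expand (1,3) (f=9, h=6) → closed; open now [(0,0) g=1 f=11, (0,2) g=3 f=11, (0,3) g=4 f=11, (1,4) g=4 f=9, (2,1) g=2 f=9, (2,3) g=4 f=9]
step 3: expand (1,4) (f=9, h=5) → closed; open now [(0,0) g=1 f=11, (0,2) g=3 f=11, (0,3) g=4 f=11, (0,4) g=5 f=11, (2,1) g=2 f=9, (2,3) g=4 f=9]
step 4: expand (2,3) (f=9, h=5) → closed; open now [(0,0) g=1 f=11, (0,2) g=3 f=11, (0,3) g=4 f=11, (0,4) g=5 f=11, (2,1) g=2 f=9, (3,3) g=5 f=9]
step 5: expand (3,3) (f=9, h=4) → closed; open now [(0,0) g=1 f=11, (0,2) g=3 f=11, (0,3) g=4 f=11, (0,4) g=5 f=11, (2,1) g=2 f=9, (3,2) g=6 f=11, (4,3) g=6 f=9]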